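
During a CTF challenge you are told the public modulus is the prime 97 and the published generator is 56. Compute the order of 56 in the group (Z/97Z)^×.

96

By Lagrange's theorem, ord_97(56) divides φ(97) = 97 − 1 = 96 = 2^5 · 3.
Divisors of 96: 1, 2, 3, 4, 6, 8, 12, 16, 24, 32, 48, 96.
Check 56^d mod 97 for each divisor in increasing order:
56^1 ≡ 56 (mod 97)
56^2 ≡ 32 (mod 97)
56^3 ≡ 46 (mod 97)
56^4 ≡ 54 (mod 97)
56^6 ≡ 79 (mod 97)
56^8 ≡ 6 (mod 97)
56^12 ≡ 33 (mod 97)
56^16 ≡ 36 (mod 97)
56^24 ≡ 22 (mod 97)
56^32 ≡ 35 (mod 97)
56^48 ≡ 96 (mod 97)
56^96 ≡ 1 (mod 97) ✓
Therefore the multiplicative order of 56 modulo 97 is 96.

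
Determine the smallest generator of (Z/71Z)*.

7

φ(71) = 71 − 1 = 70 = 2 · 5 · 7.
Test candidates g = 2, 3, … against the prime factors q ∈ {2, 5, 7} of φ(71): g is a generator iff g^(70/q) ≢ 1 for every such q.
g = 2: 2^35 ≡ 1 — hits 1, so not a primitive root.
g = 3: 3^35 ≡ 1 — hits 1, so not a primitive root.
g = 4: 4^35 ≡ 1 — hits 1, so not a primitive root.
g = 5: 5^35 ≡ 1 — hits 1, so not a primitive root.
g = 6: 6^35 ≡ 1 — hits 1, so not a primitive root.
g = 7: 7^35 ≡ 70; 7^14 ≡ 54; 7^10 ≡ 45 — none is 1, so 7 is a primitive root.
The smallest primitive root modulo 71 is 7.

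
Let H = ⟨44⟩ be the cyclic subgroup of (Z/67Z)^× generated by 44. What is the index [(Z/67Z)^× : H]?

1

Since 44 ∈ (Z/67Z)^×, its order divides φ(67) = 67 − 1 = 66 = 2 · 3 · 11.
Divisors of 66: 1, 2, 3, 6, 11, 22, 33, 66.
Evaluate successive powers at the divisors of 66:
44^1 ≡ 44 (mod 67)
44^2 ≡ 60 (mod 67)
44^3 ≡ 27 (mod 67)
44^6 ≡ 59 (mod 67)
44^11 ≡ 38 (mod 67)
44^22 ≡ 37 (mod 67)
44^33 ≡ 66 (mod 67)
44^66 ≡ 1 (mod 67) ✓
The order of 44 is 66, so the subgroup it generates has 66 elements.
[(Z/67Z)^× : ⟨44⟩] = 66/66 = 1.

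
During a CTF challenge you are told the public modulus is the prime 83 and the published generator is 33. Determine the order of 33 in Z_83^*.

Since 33 ∈ (Z/83Z)^×, its order divides φ(83) = 83 − 1 = 82 = 2 · 41.
Divisors of 82: 1, 2, 41, 82.
Test each divisor d:
33^1 ≡ 33 (mod 83)
33^2 ≡ 10 (mod 83)
33^41 ≡ 1 (mod 83) ✓
Hence ord(33) = 41.

41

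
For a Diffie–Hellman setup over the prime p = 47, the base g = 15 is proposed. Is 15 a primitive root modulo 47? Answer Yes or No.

Yes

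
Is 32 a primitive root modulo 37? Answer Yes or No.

Yes

φ(37) = 37 − 1 = 36 = 2^2 · 3^2.
32 is a primitive root mod 37 iff 32^(φ(37)/q) ≢ 1 for every prime q | φ(37), i.e. q ∈ {2, 3}.
32^18 ≡ 36 (mod 37)  [q = 2: ≢ 1 ✓]
32^12 ≡ 10 (mod 37)  [q = 3: ≢ 1 ✓]
None equal 1, so ord_37(32) = 36: 32 is a primitive root.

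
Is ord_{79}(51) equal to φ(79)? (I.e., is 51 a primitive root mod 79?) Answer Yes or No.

φ(79) = 79 − 1 = 78 = 2 · 3 · 13.
51 is a primitive root mod 79 iff 51^(φ(79)/q) ≢ 1 for every prime q | φ(79), i.e. q ∈ {2, 3, 13}.
51^39 ≡ 1 (mod 79)  [q = 2: ≡ 1 ✗]
51^26 ≡ 23 (mod 79)  [q = 3: ≢ 1 ✓]
51^6 ≡ 21 (mod 79)  [q = 13: ≢ 1 ✓]
Since 51^39 ≡ 1, the order of 51 divides 39 < 78, so 51 is not a primitive root.

No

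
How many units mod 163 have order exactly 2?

1

φ(163) = 163 − 1 = 162 = 2 · 3^4.
In a cyclic group of order 162, there are φ(d) elements of order d for each divisor d of 162, and zero for non-divisors.
2 | 162, and φ(2) = 2 − 1 = 1.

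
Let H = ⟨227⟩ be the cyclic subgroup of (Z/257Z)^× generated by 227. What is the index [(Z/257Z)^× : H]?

8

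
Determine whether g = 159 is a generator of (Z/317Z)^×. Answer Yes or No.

Yes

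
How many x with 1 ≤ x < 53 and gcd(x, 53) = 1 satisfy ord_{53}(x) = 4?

2

φ(53) = 53 − 1 = 52 = 2^2 · 13.
In a cyclic group of order 52, there are φ(d) elements of order d for each divisor d of 52, and zero for non-divisors.
4 = 2^2 divides 52, and φ(4) = 2.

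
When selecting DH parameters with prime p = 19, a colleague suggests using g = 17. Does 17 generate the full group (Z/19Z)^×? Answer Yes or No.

No

φ(19) = 19 − 1 = 18 = 2 · 3^2.
An element g generates (Z/19Z)^× iff g^(18/q) ≢ 1 (mod 19) for each prime q ∈ {2, 3}.
17^9 ≡ 1 (mod 19)  [q = 2: ≡ 1 ✗]
17^6 ≡ 7 (mod 19)  [q = 3: ≢ 1 ✓]
Since 17^9 ≡ 1, the order of 17 divides 9 < 18, so 17 is not a primitive root.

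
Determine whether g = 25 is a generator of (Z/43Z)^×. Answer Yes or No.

φ(43) = 43 − 1 = 42 = 2 · 3 · 7.
It suffices to check that the order of 25 is not a proper divisor of 42: compute 25^(42/q) for q ∈ {2, 3, 7}.
25^21 ≡ 1 (mod 43)  [q = 2: ≡ 1 ✗]
25^14 ≡ 6 (mod 43)  [q = 3: ≢ 1 ✓]
25^6 ≡ 41 (mod 43)  [q = 7: ≢ 1 ✓]
The check at q = 2 fails, so 25 generates a proper subgroup.

No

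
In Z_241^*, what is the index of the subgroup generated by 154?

The order of 154 must divide φ(241) = 241 − 1 = 240 = 2^4 · 3 · 5.
Divisors of 240: 1, 2, 3, 4, 5, 6, 8, 10, 12, 15, 16, 20, 24, 30, 40, 48, 60, 80, 120, 240.
Check 154^d mod 241 for each divisor in increasing order:
154^1 ≡ 154 (mod 241)
154^2 ≡ 98 (mod 241)
154^3 ≡ 150 (mod 241)
154^4 ≡ 205 (mod 241)
154^5 ≡ 240 (mod 241)
154^6 ≡ 87 (mod 241)
154^8 ≡ 91 (mod 241)
154^10 ≡ 1 (mod 241) ✓
Thus |⟨154⟩| = ord(154) = 10.
Index = |(Z/241Z)^×| / |⟨154⟩| = 240 / 10 = 24.

24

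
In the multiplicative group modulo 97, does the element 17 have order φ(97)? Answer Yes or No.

Yes

φ(97) = 97 − 1 = 96 = 2^5 · 3.
An element g generates (Z/97Z)^× iff g^(96/q) ≢ 1 (mod 97) for each prime q ∈ {2, 3}.
17^48 ≡ 96 (mod 97)  [q = 2: ≢ 1 ✓]
17^32 ≡ 61 (mod 97)  [q = 3: ≢ 1 ✓]
None equal 1, so ord_97(17) = 96: 17 is a primitive root.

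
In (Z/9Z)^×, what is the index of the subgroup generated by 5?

Since 5 ∈ (Z/9Z)^×, its order divides φ(9) = φ(3^2) = 3·(3−1) = 6 = 2 · 3.
Divisors of 6: 1, 2, 3, 6.
Test each divisor d:
5^1 ≡ 5 (mod 9)
5^2 ≡ 7 (mod 9)
5^3 ≡ 8 (mod 9)
5^6 ≡ 1 (mod 9) ✓
The order of 5 is 6, so the subgroup it generates has 6 elements.
[(Z/9Z)^× : ⟨5⟩] = 6/6 = 1.

1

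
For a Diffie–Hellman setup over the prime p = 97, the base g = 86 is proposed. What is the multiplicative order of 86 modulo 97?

Since 86 ∈ (Z/97Z)^×, its order divides φ(97) = 97 − 1 = 96 = 2^5 · 3.
Divisors of 96: 1, 2, 3, 4, 6, 8, 12, 16, 24, 32, 48, 96.
Evaluate successive powers at the divisors of 96:
86^1 ≡ 86 (mod 97)
86^2 ≡ 24 (mod 97)
86^3 ≡ 27 (mod 97)
86^4 ≡ 91 (mod 97)
86^6 ≡ 50 (mod 97)
86^8 ≡ 36 (mod 97)
86^12 ≡ 75 (mod 97)
86^16 ≡ 35 (mod 97)
86^24 ≡ 96 (mod 97)
86^32 ≡ 61 (mod 97)
86^48 ≡ 1 (mod 97) ✓
So ord_97(86) = 48.

48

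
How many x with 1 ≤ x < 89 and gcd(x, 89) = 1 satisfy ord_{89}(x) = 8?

4

φ(89) = 89 − 1 = 88 = 2^3 · 11.
(Z/89Z)^× is cyclic (|G| = 88); a cyclic group of order m has exactly φ(d) elements of each order d | m, and none otherwise.
8 = 2^3 divides 88, and φ(8) = 4.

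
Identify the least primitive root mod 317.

2

φ(317) = 317 − 1 = 316 = 2^2 · 79.
g is a primitive root iff g^(316/q) ≢ 1 (mod 317) for each prime q ∈ {2, 79}.
g = 2: 2^158 ≡ 316; 2^4 ≡ 16 — none is 1, so 2 is a primitive root.
The smallest primitive root modulo 317 is 2.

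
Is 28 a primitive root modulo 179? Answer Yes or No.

Yes

φ(179) = 179 − 1 = 178 = 2 · 89.
An element g generates (Z/179Z)^× iff g^(178/q) ≢ 1 (mod 179) for each prime q ∈ {2, 89}.
28^89 ≡ 178 (mod 179)  [q = 2: ≢ 1 ✓]
28^2 ≡ 68 (mod 179)  [q = 89: ≢ 1 ✓]
Every test exponent gives a nontrivial residue, hence 28 generates the full group.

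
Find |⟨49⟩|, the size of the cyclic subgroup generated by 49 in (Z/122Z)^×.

30

The order of 49 must divide φ(122) = φ(2)·φ(61) = 1·60 = 60 = 2^2 · 3 · 5.
Divisors of 60: 1, 2, 3, 4, 5, 6, 10, 12, 15, 20, 30, 60.
Check 49^d mod 122 for each divisor in increasing order:
49^1 ≡ 49
49^2 ≡ 83
49^3 ≡ 41
49^4 ≡ 57
49^5 ≡ 109
49^6 ≡ 95
49^10 ≡ 47
49^12 ≡ 119
49^15 ≡ 121
49^20 ≡ 13
49^30 ≡ 1
Therefore the multiplicative order of 49 modulo 122 is 30.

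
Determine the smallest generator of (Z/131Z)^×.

2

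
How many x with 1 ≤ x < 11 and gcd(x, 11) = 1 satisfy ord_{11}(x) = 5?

φ(11) = 11 − 1 = 10 = 2 · 5.
(Z/11Z)^× is cyclic (|G| = 10); a cyclic group of order m has exactly φ(d) elements of each order d | m, and none otherwise.
5 | 10, and φ(5) = 5 − 1 = 4.

4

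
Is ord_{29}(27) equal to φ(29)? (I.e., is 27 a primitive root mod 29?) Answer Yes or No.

Yes

φ(29) = 29 − 1 = 28 = 2^2 · 7.
Test 27^(28/q) mod 29 for each prime factor q of 28:
27^14 ≡ 28 (mod 29)  [q = 2: ≢ 1 ✓]
27^4 ≡ 16 (mod 29)  [q = 7: ≢ 1 ✓]
None equal 1, so ord_29(27) = 28: 27 is a primitive root.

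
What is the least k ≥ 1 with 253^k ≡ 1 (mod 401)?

80

Since 253 ∈ (Z/401Z)^×, its order divides φ(401) = 401 − 1 = 400 = 2^4 · 5^2.
Divisors of 400: 1, 2, 4, 5, 8, 10, 16, 20, 25, 40, 50, 80, 100, 200, 400.
Check 253^d mod 401 for each divisor in increasing order:
253^1 ≡ 253
253^2 ≡ 250
253^4 ≡ 345
253^5 ≡ 268
253^8 ≡ 329
253^10 ≡ 45
253^16 ≡ 372
253^20 ≡ 20
253^25 ≡ 147
253^40 ≡ 400
253^50 ≡ 356
253^80 ≡ 1
So ord_401(253) = 80.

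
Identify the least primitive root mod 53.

φ(53) = 53 − 1 = 52 = 2^2 · 13.
Test candidates g = 2, 3, … against the prime factors q ∈ {2, 13} of φ(53): g is a generator iff g^(52/q) ≢ 1 for every such q.
g = 2: 2^26 ≡ 52; 2^4 ≡ 16 — none is 1, so 2 is a primitive root.
So 2 is the smallest generator of (Z/53Z)^×.

2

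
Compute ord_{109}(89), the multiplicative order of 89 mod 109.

The order of 89 must divide φ(109) = 109 − 1 = 108 = 2^2 · 3^3.
Divisors of 108: 1, 2, 3, 4, 6, 9, 12, 18, 27, 36, 54, 108.
Test each divisor d:
89^1 ≡ 89 (mod 109)
89^2 ≡ 73 (mod 109)
89^3 ≡ 66 (mod 109)
89^4 ≡ 97 (mod 109)
89^6 ≡ 105 (mod 109)
89^9 ≡ 63 (mod 109)
89^12 ≡ 16 (mod 109)
89^18 ≡ 45 (mod 109)
89^27 ≡ 1 (mod 109) ✓
Hence ord(89) = 27.

27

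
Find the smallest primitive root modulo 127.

φ(127) = 127 − 1 = 126 = 2 · 3^2 · 7.
Test candidates g = 2, 3, … against the prime factors q ∈ {2, 3, 7} of φ(127): g is a generator iff g^(126/q) ≢ 1 for every such q.
g = 2: 2^63 ≡ 1 — hits 1, so not a primitive root.
g = 3: 3^63 ≡ 126; 3^42 ≡ 107; 3^18 ≡ 4 — none is 1, so 3 is a primitive root.
Hence the least primitive root of 127 is 3.

3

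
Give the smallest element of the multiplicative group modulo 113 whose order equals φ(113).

φ(113) = 113 − 1 = 112 = 2^4 · 7.
g is a primitive root iff g^(112/q) ≢ 1 (mod 113) for each prime q ∈ {2, 7}.
g = 2: 2^56 ≡ 1 — hits 1, so not a primitive root.
g = 3: 3^56 ≡ 112; 3^16 ≡ 49 — none is 1, so 3 is a primitive root.
The smallest primitive root modulo 113 is 3.

3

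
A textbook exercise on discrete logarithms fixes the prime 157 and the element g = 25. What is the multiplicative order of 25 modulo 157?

Since 25 ∈ (Z/157Z)^×, its order divides φ(157) = 157 − 1 = 156 = 2^2 · 3 · 13.
Divisors of 156: 1, 2, 3, 4, 6, 12, 13, 26, 39, 52, 78, 156.
Compute 25^d (mod 157) for the divisors d until we hit 1:
25^1 ≡ 25 (mod 157)
25^2 ≡ 154 (mod 157)
25^3 ≡ 82 (mod 157)
25^4 ≡ 9 (mod 157)
25^6 ≡ 130 (mod 157)
25^12 ≡ 101 (mod 157)
25^13 ≡ 13 (mod 157)
25^26 ≡ 12 (mod 157)
25^39 ≡ 156 (mod 157)
25^52 ≡ 144 (mod 157)
25^78 ≡ 1 (mod 157) ✓
The smallest such exponent is 78, so the order of 25 is 78.

78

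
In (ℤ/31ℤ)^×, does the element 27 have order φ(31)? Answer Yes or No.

φ(31) = 31 − 1 = 30 = 2 · 3 · 5.
An element g generates (Z/31Z)^× iff g^(30/q) ≢ 1 (mod 31) for each prime q ∈ {2, 3, 5}.
27^15 ≡ 30 (mod 31)  [q = 2: ≢ 1 ✓]
27^10 ≡ 1 (mod 31)  [q = 3: ≡ 1 ✗]
27^6 ≡ 4 (mod 31)  [q = 5: ≢ 1 ✓]
27^10 ≡ 1 shows ord(27) | 10, strictly less than φ(31); not a primitive root.

No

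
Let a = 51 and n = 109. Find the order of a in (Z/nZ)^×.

108

The order of 51 must divide φ(109) = 109 − 1 = 108 = 2^2 · 3^3.
Divisors of 108: 1, 2, 3, 4, 6, 9, 12, 18, 27, 36, 54, 108.
Evaluate successive powers at the divisors of 108:
51^1 ≡ 51
51^2 ≡ 94
51^3 ≡ 107
51^4 ≡ 7
51^6 ≡ 4
51^9 ≡ 101
51^12 ≡ 16
51^18 ≡ 64
51^27 ≡ 33
51^36 ≡ 63
51^54 ≡ 108
51^108 ≡ 1
So ord_109(51) = 108.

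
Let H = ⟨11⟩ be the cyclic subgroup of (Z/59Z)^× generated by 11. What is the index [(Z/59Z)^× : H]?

By Lagrange's theorem, ord_59(11) divides φ(59) = 59 − 1 = 58 = 2 · 29.
Divisors of 58: 1, 2, 29, 58.
Check 11^d mod 59 for each divisor in increasing order:
11^1 ≡ 11 (mod 59)
11^2 ≡ 3 (mod 59)
11^29 ≡ 58 (mod 59)
11^58 ≡ 1 (mod 59) ✓
The order of 11 is 58, so the subgroup it generates has 58 elements.
[(Z/59Z)^× : ⟨11⟩] = 58/58 = 1.

1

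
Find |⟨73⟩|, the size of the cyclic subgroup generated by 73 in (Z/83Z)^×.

82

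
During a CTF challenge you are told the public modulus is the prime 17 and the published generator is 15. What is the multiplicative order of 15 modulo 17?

8

ord(15) | φ(17) = 17 − 1 = 16 = 2^4.
Divisors of 16: 1, 2, 4, 8, 16.
Test each divisor d:
15^1 ≡ 15 (mod 17)
15^2 ≡ 4 (mod 17)
15^4 ≡ 16 (mod 17)
15^8 ≡ 1 (mod 17) ✓
So ord_17(15) = 8.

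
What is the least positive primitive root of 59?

2

φ(59) = 59 − 1 = 58 = 2 · 29.
g is a primitive root iff g^(58/q) ≢ 1 (mod 59) for each prime q ∈ {2, 29}.
g = 2: 2^29 ≡ 58; 2^2 ≡ 4 — none is 1, so 2 is a primitive root.
The smallest primitive root modulo 59 is 2.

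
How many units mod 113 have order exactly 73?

φ(113) = 113 − 1 = 112 = 2^4 · 7.
In a cyclic group of order 112, there are φ(d) elements of order d for each divisor d of 112, and zero for non-divisors.
73 does not divide 112, so no element of (Z/113Z)^× has order 73.

0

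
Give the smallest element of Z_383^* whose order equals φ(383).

5

φ(383) = 383 − 1 = 382 = 2 · 191.
g is a primitive root iff g^(382/q) ≢ 1 (mod 383) for each prime q ∈ {2, 191}.
g = 2: 2^191 ≡ 1 — hits 1, so not a primitive root.
g = 3: 3^191 ≡ 1 — hits 1, so not a primitive root.
g = 4: 4^191 ≡ 1 — hits 1, so not a primitive root.
g = 5: 5^191 ≡ 382; 5^2 ≡ 25 — none is 1, so 5 is a primitive root.
Hence the least primitive root of 383 is 5.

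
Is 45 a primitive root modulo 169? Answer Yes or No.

Yes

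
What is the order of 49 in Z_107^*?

53

ord(49) | φ(107) = 107 − 1 = 106 = 2 · 53.
Divisors of 106: 1, 2, 53, 106.
Compute 49^d (mod 107) for the divisors d until we hit 1:
49^1 ≡ 49 (mod 107)
49^2 ≡ 47 (mod 107)
49^53 ≡ 1 (mod 107) ✓
So ord_107(49) = 53.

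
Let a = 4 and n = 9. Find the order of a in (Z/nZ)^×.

ord(4) | φ(9) = φ(3^2) = 3·(3−1) = 6 = 2 · 3.
Divisors of 6: 1, 2, 3, 6.
Evaluate successive powers at the divisors of 6:
4^1 ≡ 4
4^2 ≡ 7
4^3 ≡ 1
Hence ord(4) = 3.

3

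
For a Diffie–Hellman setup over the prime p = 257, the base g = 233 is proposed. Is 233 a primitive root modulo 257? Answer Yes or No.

φ(257) = 257 − 1 = 256 = 2^8.
An element g generates (Z/257Z)^× iff g^(256/q) ≢ 1 (mod 257) for each prime q ∈ {2}.
233^128 ≡ 256 (mod 257)  [q = 2: ≢ 1 ✓]
None equal 1, so ord_257(233) = 256: 233 is a primitive root.

Yes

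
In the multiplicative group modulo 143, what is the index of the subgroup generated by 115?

The order of 115 must divide φ(143) = φ(11·13) = (11−1)·(13−1) = 10·12 = 120 = 2^3 · 3 · 5.
Divisors of 120: 1, 2, 3, 4, 5, 6, 8, 10, 12, 15, 20, 24, 30, 40, 60, 120.
Check 115^d mod 143 for each divisor in increasing order:
115^1 ≡ 115 (mod 143)
115^2 ≡ 69 (mod 143)
115^3 ≡ 70 (mod 143)
115^4 ≡ 42 (mod 143)
115^5 ≡ 111 (mod 143)
115^6 ≡ 38 (mod 143)
115^8 ≡ 48 (mod 143)
115^10 ≡ 23 (mod 143)
115^12 ≡ 14 (mod 143)
115^15 ≡ 122 (mod 143)
115^20 ≡ 100 (mod 143)
115^24 ≡ 53 (mod 143)
115^30 ≡ 12 (mod 143)
115^40 ≡ 133 (mod 143)
115^60 ≡ 1 (mod 143) ✓
So ord_143(115) = 60, hence |⟨115⟩| = 60.
The index is φ(143) / ord(115) = 120 / 60 = 2.

2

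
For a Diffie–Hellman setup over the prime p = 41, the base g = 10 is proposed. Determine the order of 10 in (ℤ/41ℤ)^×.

5

The order of 10 must divide φ(41) = 41 − 1 = 40 = 2^3 · 5.
Divisors of 40: 1, 2, 4, 5, 8, 10, 20, 40.
Test each divisor d:
10^1 ≡ 10 (mod 41)
10^2 ≡ 18 (mod 41)
10^4 ≡ 37 (mod 41)
10^5 ≡ 1 (mod 41) ✓
Hence ord(10) = 5.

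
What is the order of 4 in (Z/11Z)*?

By Lagrange's theorem, ord_11(4) divides φ(11) = 11 − 1 = 10 = 2 · 5.
Divisors of 10: 1, 2, 5, 10.
Evaluate successive powers at the divisors of 10:
4^1 ≡ 4 (mod 11)
4^2 ≡ 5 (mod 11)
4^5 ≡ 1 (mod 11) ✓
Hence ord(4) = 5.

5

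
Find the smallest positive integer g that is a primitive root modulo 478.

φ(478) = φ(2)·φ(239) = 1·238 = 238 = 2 · 7 · 17.
g is a primitive root iff g^(238/q) ≢ 1 (mod 478) for each prime q ∈ {2, 7, 17}.
g = 2: gcd(2, 478) = 2 > 1, not a unit — skip.
g = 3: 3^119 ≡ 1 — hits 1, so not a primitive root.
g = 4: gcd(4, 478) = 2 > 1, not a unit — skip.
g = 5: 5^119 ≡ 1 — hits 1, so not a primitive root.
g = 6: gcd(6, 478) = 2 > 1, not a unit — skip.
g = 7: 7^119 ≡ 477; 7^34 ≡ 263; 7^14 ≡ 211 — none is 1, so 7 is a primitive root.
The smallest primitive root modulo 478 is 7.

7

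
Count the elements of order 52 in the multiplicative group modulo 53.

24

φ(53) = 53 − 1 = 52 = 2^2 · 13.
(Z/53Z)^× is cyclic (|G| = 52); a cyclic group of order m has exactly φ(d) elements of each order d | m, and none otherwise.
52 = 2^2 · 13 divides 52, and φ(52) = 24.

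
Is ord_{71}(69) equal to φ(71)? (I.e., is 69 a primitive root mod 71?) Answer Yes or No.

φ(71) = 71 − 1 = 70 = 2 · 5 · 7.
Test 69^(70/q) mod 71 for each prime factor q of 70:
69^35 ≡ 70 (mod 71)  [q = 2: ≢ 1 ✓]
69^14 ≡ 54 (mod 71)  [q = 5: ≢ 1 ✓]
69^10 ≡ 30 (mod 71)  [q = 7: ≢ 1 ✓]
None equal 1, so ord_71(69) = 70: 69 is a primitive root.

Yes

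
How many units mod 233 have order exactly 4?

2

φ(233) = 233 − 1 = 232 = 2^3 · 29.
Since (Z/233Z)^× is cyclic of order 232, the number of elements of order d is φ(d) when d | 232 and 0 otherwise.
4 = 2^2 divides 232, and φ(4) = 2.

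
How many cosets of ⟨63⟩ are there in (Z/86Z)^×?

1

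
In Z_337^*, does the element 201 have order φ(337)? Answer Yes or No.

φ(337) = 337 − 1 = 336 = 2^4 · 3 · 7.
An element g generates (Z/337Z)^× iff g^(336/q) ≢ 1 (mod 337) for each prime q ∈ {2, 3, 7}.
201^168 ≡ 336 (mod 337)  [q = 2: ≢ 1 ✓]
201^112 ≡ 1 (mod 337)  [q = 3: ≡ 1 ✗]
201^48 ≡ 79 (mod 337)  [q = 7: ≢ 1 ✓]
The check at q = 3 fails, so 201 generates a proper subgroup.

No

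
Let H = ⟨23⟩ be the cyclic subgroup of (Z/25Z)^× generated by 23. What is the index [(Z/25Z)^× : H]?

The order of 23 must divide φ(25) = φ(5^2) = 5·(5−1) = 20 = 2^2 · 5.
Divisors of 20: 1, 2, 4, 5, 10, 20.
Check 23^d mod 25 for each divisor in increasing order:
23^1 ≡ 23 (mod 25)
23^2 ≡ 4 (mod 25)
23^4 ≡ 16 (mod 25)
23^5 ≡ 18 (mod 25)
23^10 ≡ 24 (mod 25)
23^20 ≡ 1 (mod 25) ✓
Thus |⟨23⟩| = ord(23) = 20.
The index is φ(25) / ord(23) = 20 / 20 = 1.

1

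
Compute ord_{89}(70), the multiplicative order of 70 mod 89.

88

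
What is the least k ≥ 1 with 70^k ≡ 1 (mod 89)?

88

ord(70) | φ(89) = 89 − 1 = 88 = 2^3 · 11.
Divisors of 88: 1, 2, 4, 8, 11, 22, 44, 88.
Test each divisor d:
70^1 ≡ 70 (mod 89)
70^2 ≡ 5 (mod 89)
70^4 ≡ 25 (mod 89)
70^8 ≡ 2 (mod 89)
70^11 ≡ 77 (mod 89)
70^22 ≡ 55 (mod 89)
70^44 ≡ 88 (mod 89)
70^88 ≡ 1 (mod 89) ✓
Therefore the multiplicative order of 70 modulo 89 is 88.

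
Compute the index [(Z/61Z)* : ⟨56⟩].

4

ord(56) | φ(61) = 61 − 1 = 60 = 2^2 · 3 · 5.
Divisors of 60: 1, 2, 3, 4, 5, 6, 10, 12, 15, 20, 30, 60.
Evaluate successive powers at the divisors of 60:
56^1 ≡ 56 (mod 61)
56^2 ≡ 25 (mod 61)
56^3 ≡ 58 (mod 61)
56^4 ≡ 15 (mod 61)
56^5 ≡ 47 (mod 61)
56^6 ≡ 9 (mod 61)
56^10 ≡ 13 (mod 61)
56^12 ≡ 20 (mod 61)
56^15 ≡ 1 (mod 61) ✓
So ord_61(56) = 15, hence |⟨56⟩| = 15.
The index is φ(61) / ord(56) = 60 / 15 = 4.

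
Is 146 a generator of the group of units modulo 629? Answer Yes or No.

629 = 17 · 37 is a product of two distinct odd primes, so (Z/629Z)^× ≅ (Z/17Z)^× × (Z/37Z)^× is not cyclic.
No primitive root modulo 629 exists; in particular 146 is not one.

No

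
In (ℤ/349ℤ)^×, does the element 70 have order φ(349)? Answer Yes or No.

φ(349) = 349 − 1 = 348 = 2^2 · 3 · 29.
An element g generates (Z/349Z)^× iff g^(348/q) ≢ 1 (mod 349) for each prime q ∈ {2, 3, 29}.
70^174 ≡ 1 (mod 349)  [q = 2: ≡ 1 ✗]
70^116 ≡ 226 (mod 349)  [q = 3: ≢ 1 ✓]
70^12 ≡ 210 (mod 349)  [q = 29: ≢ 1 ✓]
Since 70^174 ≡ 1, the order of 70 divides 174 < 348, so 70 is not a primitive root.

No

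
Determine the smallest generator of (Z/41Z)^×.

6

φ(41) = 41 − 1 = 40 = 2^3 · 5.
g is a primitive root iff g^(40/q) ≢ 1 (mod 41) for each prime q ∈ {2, 5}.
g = 2: 2^20 ≡ 1 — hits 1, so not a primitive root.
g = 3: 3^20 ≡ 40; 3^8 ≡ 1 — hits 1, so not a primitive root.
g = 4: 4^20 ≡ 1 — hits 1, so not a primitive root.
g = 5: 5^20 ≡ 1 — hits 1, so not a primitive root.
g = 6: 6^20 ≡ 40; 6^8 ≡ 10 — none is 1, so 6 is a primitive root.
So 6 is the smallest generator of (Z/41Z)^×.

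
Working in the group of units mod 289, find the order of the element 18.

17

By Lagrange's theorem, ord_289(18) divides φ(289) = φ(17^2) = 17·(17−1) = 272 = 2^4 · 17.
Divisors of 272: 1, 2, 4, 8, 16, 17, 34, 68, 136, 272.
Evaluate successive powers at the divisors of 272:
18^1 ≡ 18
18^2 ≡ 35
18^4 ≡ 69
18^8 ≡ 137
18^16 ≡ 273
18^17 ≡ 1
So ord_289(18) = 17.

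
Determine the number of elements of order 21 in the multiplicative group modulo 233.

φ(233) = 233 − 1 = 232 = 2^3 · 29.
In a cyclic group of order 232, there are φ(d) elements of order d for each divisor d of 232, and zero for non-divisors.
Here 232 is not a multiple of 21, so there are no elements of order 21.

0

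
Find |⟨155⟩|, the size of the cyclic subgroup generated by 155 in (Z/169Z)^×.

Since 155 ∈ (Z/169Z)^×, its order divides φ(169) = φ(13^2) = 13·(13−1) = 156 = 2^2 · 3 · 13.
Divisors of 156: 1, 2, 3, 4, 6, 12, 13, 26, 39, 52, 78, 156.
Compute 155^d (mod 169) for the divisors d until we hit 1:
155^1 ≡ 155 (mod 169)
155^2 ≡ 27 (mod 169)
155^3 ≡ 129 (mod 169)
155^4 ≡ 53 (mod 169)
155^6 ≡ 79 (mod 169)
155^12 ≡ 157 (mod 169)
155^13 ≡ 168 (mod 169)
155^26 ≡ 1 (mod 169) ✓
So ord_169(155) = 26.

26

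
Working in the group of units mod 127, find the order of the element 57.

126

Since 57 ∈ (Z/127Z)^×, its order divides φ(127) = 127 − 1 = 126 = 2 · 3^2 · 7.
Divisors of 126: 1, 2, 3, 6, 7, 9, 14, 18, 21, 42, 63, 126.
Compute 57^d (mod 127) for the divisors d until we hit 1:
57^1 ≡ 57 (mod 127)
57^2 ≡ 74 (mod 127)
57^3 ≡ 27 (mod 127)
57^6 ≡ 94 (mod 127)
57^7 ≡ 24 (mod 127)
57^9 ≡ 125 (mod 127)
57^14 ≡ 68 (mod 127)
57^18 ≡ 4 (mod 127)
57^21 ≡ 108 (mod 127)
57^42 ≡ 107 (mod 127)
57^63 ≡ 126 (mod 127)
57^126 ≡ 1 (mod 127) ✓
Therefore the multiplicative order of 57 modulo 127 is 126.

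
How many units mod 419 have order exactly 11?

φ(419) = 419 − 1 = 418 = 2 · 11 · 19.
In a cyclic group of order 418, there are φ(d) elements of order d for each divisor d of 418, and zero for non-divisors.
11 | 418, and φ(11) = 11 − 1 = 10.

10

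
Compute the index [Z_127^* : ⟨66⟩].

3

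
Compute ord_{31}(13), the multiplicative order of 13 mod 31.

30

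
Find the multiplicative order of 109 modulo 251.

ord(109) | φ(251) = 251 − 1 = 250 = 2 · 5^3.
Divisors of 250: 1, 2, 5, 10, 25, 50, 125, 250.
Check 109^d mod 251 for each divisor in increasing order:
109^1 ≡ 109
109^2 ≡ 84
109^5 ≡ 40
109^10 ≡ 94
109^25 ≡ 32
109^50 ≡ 20
109^125 ≡ 250
109^250 ≡ 1
Hence ord(109) = 250.

250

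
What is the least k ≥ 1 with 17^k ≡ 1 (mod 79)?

26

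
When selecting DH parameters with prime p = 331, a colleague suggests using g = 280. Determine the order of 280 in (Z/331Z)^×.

ord(280) | φ(331) = 331 − 1 = 330 = 2 · 3 · 5 · 11.
Divisors of 330: 1, 2, 3, 5, 6, 10, 11, 15, 22, 30, 33, 55, 66, 110, 165, 330.
Evaluate successive powers at the divisors of 330:
280^1 ≡ 280
280^2 ≡ 284
280^3 ≡ 80
280^5 ≡ 212
280^6 ≡ 111
280^10 ≡ 259
280^11 ≡ 31
280^15 ≡ 293
280^22 ≡ 299
280^30 ≡ 120
280^33 ≡ 1
So ord_331(280) = 33.

33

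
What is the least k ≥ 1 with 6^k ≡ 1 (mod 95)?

9

The order of 6 must divide φ(95) = φ(5·19) = (5−1)·(19−1) = 4·18 = 72 = 2^3 · 3^2.
Divisors of 72: 1, 2, 3, 4, 6, 8, 9, 12, 18, 24, 36, 72.
Compute 6^d (mod 95) for the divisors d until we hit 1:
6^1 ≡ 6 (mod 95)
6^2 ≡ 36 (mod 95)
6^3 ≡ 26 (mod 95)
6^4 ≡ 61 (mod 95)
6^6 ≡ 11 (mod 95)
6^8 ≡ 16 (mod 95)
6^9 ≡ 1 (mod 95) ✓
So ord_95(6) = 9.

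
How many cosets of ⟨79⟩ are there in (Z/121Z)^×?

ord(79) | φ(121) = φ(11^2) = 11·(11−1) = 110 = 2 · 5 · 11.
Divisors of 110: 1, 2, 5, 10, 11, 22, 55, 110.
Check 79^d mod 121 for each divisor in increasing order:
79^1 ≡ 79
79^2 ≡ 70
79^5 ≡ 21
79^10 ≡ 78
79^11 ≡ 112
79^22 ≡ 81
79^55 ≡ 120
79^110 ≡ 1
Thus |⟨79⟩| = ord(79) = 110.
[(Z/121Z)^× : ⟨79⟩] = 110/110 = 1.

1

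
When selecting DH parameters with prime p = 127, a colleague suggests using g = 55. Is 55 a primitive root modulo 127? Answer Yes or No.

Yes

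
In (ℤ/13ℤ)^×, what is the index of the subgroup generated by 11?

Since 11 ∈ (Z/13Z)^×, its order divides φ(13) = 13 − 1 = 12 = 2^2 · 3.
Divisors of 12: 1, 2, 3, 4, 6, 12.
Test each divisor d:
11^1 ≡ 11
11^2 ≡ 4
11^3 ≡ 5
11^4 ≡ 3
11^6 ≡ 12
11^12 ≡ 1
Thus |⟨11⟩| = ord(11) = 12.
[(Z/13Z)^× : ⟨11⟩] = 12/12 = 1.

1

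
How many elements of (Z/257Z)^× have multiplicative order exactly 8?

4

φ(257) = 257 − 1 = 256 = 2^8.
Since (Z/257Z)^× is cyclic of order 256, the number of elements of order d is φ(d) when d | 256 and 0 otherwise.
8 = 2^3 divides 256, and φ(8) = 4.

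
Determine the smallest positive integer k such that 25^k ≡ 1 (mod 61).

15

Since 25 ∈ (Z/61Z)^×, its order divides φ(61) = 61 − 1 = 60 = 2^2 · 3 · 5.
Divisors of 60: 1, 2, 3, 4, 5, 6, 10, 12, 15, 20, 30, 60.
Check 25^d mod 61 for each divisor in increasing order:
25^1 ≡ 25
25^2 ≡ 15
25^3 ≡ 9
25^4 ≡ 42
25^5 ≡ 13
25^6 ≡ 20
25^10 ≡ 47
25^12 ≡ 34
25^15 ≡ 1
So ord_61(25) = 15.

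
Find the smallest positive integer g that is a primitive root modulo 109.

6

φ(109) = 109 − 1 = 108 = 2^2 · 3^3.
g is a primitive root iff g^(108/q) ≢ 1 (mod 109) for each prime q ∈ {2, 3}.
g = 2: 2^54 ≡ 108; 2^36 ≡ 1 — hits 1, so not a primitive root.
g = 3: 3^54 ≡ 1 — hits 1, so not a primitive root.
g = 4: 4^54 ≡ 1 — hits 1, so not a primitive root.
g = 5: 5^54 ≡ 1 — hits 1, so not a primitive root.
g = 6: 6^54 ≡ 108; 6^36 ≡ 63 — none is 1, so 6 is a primitive root.
The smallest primitive root modulo 109 is 6.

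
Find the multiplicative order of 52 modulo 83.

The order of 52 must divide φ(83) = 83 − 1 = 82 = 2 · 41.
Divisors of 82: 1, 2, 41, 82.
Evaluate successive powers at the divisors of 82:
52^1 ≡ 52 (mod 83)
52^2 ≡ 48 (mod 83)
52^41 ≡ 82 (mod 83)
52^82 ≡ 1 (mod 83) ✓
The smallest such exponent is 82, so the order of 52 is 82.

82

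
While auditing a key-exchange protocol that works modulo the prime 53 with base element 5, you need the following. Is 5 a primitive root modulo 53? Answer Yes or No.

Yes

φ(53) = 53 − 1 = 52 = 2^2 · 13.
Test 5^(52/q) mod 53 for each prime factor q of 52:
5^26 ≡ 52 (mod 53)  [q = 2: ≢ 1 ✓]
5^4 ≡ 42 (mod 53)  [q = 13: ≢ 1 ✓]
None equal 1, so ord_53(5) = 52: 5 is a primitive root.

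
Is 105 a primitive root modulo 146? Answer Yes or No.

No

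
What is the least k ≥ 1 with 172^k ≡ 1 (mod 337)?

24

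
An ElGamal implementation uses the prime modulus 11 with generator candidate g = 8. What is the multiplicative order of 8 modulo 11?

10

ord(8) | φ(11) = 11 − 1 = 10 = 2 · 5.
Divisors of 10: 1, 2, 5, 10.
Compute 8^d (mod 11) for the divisors d until we hit 1:
8^1 ≡ 8 (mod 11)
8^2 ≡ 9 (mod 11)
8^5 ≡ 10 (mod 11)
8^10 ≡ 1 (mod 11) ✓
So ord_11(8) = 10.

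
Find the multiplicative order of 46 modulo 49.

21

ord(46) | φ(49) = φ(7^2) = 7·(7−1) = 42 = 2 · 3 · 7.
Divisors of 42: 1, 2, 3, 6, 7, 14, 21, 42.
Check 46^d mod 49 for each divisor in increasing order:
46^1 ≡ 46 (mod 49)
46^2 ≡ 9 (mod 49)
46^3 ≡ 22 (mod 49)
46^6 ≡ 43 (mod 49)
46^7 ≡ 18 (mod 49)
46^14 ≡ 30 (mod 49)
46^21 ≡ 1 (mod 49) ✓
So ord_49(46) = 21.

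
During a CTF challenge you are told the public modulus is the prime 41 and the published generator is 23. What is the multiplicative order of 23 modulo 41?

The order of 23 must divide φ(41) = 41 − 1 = 40 = 2^3 · 5.
Divisors of 40: 1, 2, 4, 5, 8, 10, 20, 40.
Check 23^d mod 41 for each divisor in increasing order:
23^1 ≡ 23 (mod 41)
23^2 ≡ 37 (mod 41)
23^4 ≡ 16 (mod 41)
23^5 ≡ 40 (mod 41)
23^8 ≡ 10 (mod 41)
23^10 ≡ 1 (mod 41) ✓
The smallest such exponent is 10, so the order of 23 is 10.

10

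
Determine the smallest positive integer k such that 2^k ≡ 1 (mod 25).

20

ord(2) | φ(25) = φ(5^2) = 5·(5−1) = 20 = 2^2 · 5.
Divisors of 20: 1, 2, 4, 5, 10, 20.
Compute 2^d (mod 25) for the divisors d until we hit 1:
2^1 ≡ 2
2^2 ≡ 4
2^4 ≡ 16
2^5 ≡ 7
2^10 ≡ 24
2^20 ≡ 1
The smallest such exponent is 20, so the order of 2 is 20.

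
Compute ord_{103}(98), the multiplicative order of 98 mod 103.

51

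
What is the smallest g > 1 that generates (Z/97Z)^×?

φ(97) = 97 − 1 = 96 = 2^5 · 3.
Test candidates g = 2, 3, … against the prime factors q ∈ {2, 3} of φ(97): g is a generator iff g^(96/q) ≢ 1 for every such q.
g = 2: 2^48 ≡ 1 — hits 1, so not a primitive root.
g = 3: 3^48 ≡ 1 — hits 1, so not a primitive root.
g = 4: 4^48 ≡ 1 — hits 1, so not a primitive root.
g = 5: 5^48 ≡ 96; 5^32 ≡ 35 — none is 1, so 5 is a primitive root.
So 5 is the smallest generator of (Z/97Z)^×.

5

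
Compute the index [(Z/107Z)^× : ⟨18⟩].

The order of 18 must divide φ(107) = 107 − 1 = 106 = 2 · 53.
Divisors of 106: 1, 2, 53, 106.
Test each divisor d:
18^1 ≡ 18 (mod 107)
18^2 ≡ 3 (mod 107)
18^53 ≡ 106 (mod 107)
18^106 ≡ 1 (mod 107) ✓
The order of 18 is 106, so the subgroup it generates has 106 elements.
The index is φ(107) / ord(18) = 106 / 106 = 1.

1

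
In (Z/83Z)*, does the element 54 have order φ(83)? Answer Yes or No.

Yes

φ(83) = 83 − 1 = 82 = 2 · 41.
54 is a primitive root mod 83 iff 54^(φ(83)/q) ≢ 1 for every prime q | φ(83), i.e. q ∈ {2, 41}.
54^41 ≡ 82 (mod 83)  [q = 2: ≢ 1 ✓]
54^2 ≡ 11 (mod 83)  [q = 41: ≢ 1 ✓]
All checks pass, so 54 has order 82 and is a primitive root modulo 83.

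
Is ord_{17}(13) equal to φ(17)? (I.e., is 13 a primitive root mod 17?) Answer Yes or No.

No

φ(17) = 17 − 1 = 16 = 2^4.
Test 13^(16/q) mod 17 for each prime factor q of 16:
13^8 ≡ 1 (mod 17)  [q = 2: ≡ 1 ✗]
13^8 ≡ 1 shows ord(13) | 8, strictly less than φ(17); not a primitive root.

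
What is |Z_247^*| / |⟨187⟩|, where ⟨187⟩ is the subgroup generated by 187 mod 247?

6

The order of 187 must divide φ(247) = φ(13·19) = (13−1)·(19−1) = 12·18 = 216 = 2^3 · 3^3.
Divisors of 216: 1, 2, 3, 4, 6, 8, 9, 12, 18, 24, 27, 36, 54, 72, 108, 216.
Compute 187^d (mod 247) for the divisors d until we hit 1:
187^1 ≡ 187
187^2 ≡ 142
187^3 ≡ 125
187^4 ≡ 157
187^6 ≡ 64
187^8 ≡ 196
187^9 ≡ 96
187^12 ≡ 144
187^18 ≡ 77
187^24 ≡ 235
187^27 ≡ 229
187^36 ≡ 1
So ord_247(187) = 36, hence |⟨187⟩| = 36.
The index is φ(247) / ord(187) = 216 / 36 = 6.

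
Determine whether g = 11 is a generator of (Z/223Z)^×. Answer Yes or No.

φ(223) = 223 − 1 = 222 = 2 · 3 · 37.
Test 11^(222/q) mod 223 for each prime factor q of 222:
11^111 ≡ 222 (mod 223)  [q = 2: ≢ 1 ✓]
11^74 ≡ 39 (mod 223)  [q = 3: ≢ 1 ✓]
11^6 ≡ 49 (mod 223)  [q = 37: ≢ 1 ✓]
None equal 1, so ord_223(11) = 222: 11 is a primitive root.

Yes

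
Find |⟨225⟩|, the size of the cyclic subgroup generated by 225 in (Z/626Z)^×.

156

ord(225) | φ(626) = φ(2)·φ(313) = 1·312 = 312 = 2^3 · 3 · 13.
Divisors of 312: 1, 2, 3, 4, 6, 8, 12, 13, 24, 26, 39, 52, 78, 104, 156, 312.
Check 225^d mod 626 for each divisor in increasing order:
225^1 ≡ 225
225^2 ≡ 545
225^3 ≡ 555
225^4 ≡ 301
225^6 ≡ 33
225^8 ≡ 457
225^12 ≡ 463
225^13 ≡ 259
225^24 ≡ 277
225^26 ≡ 99
225^39 ≡ 601
225^52 ≡ 411
225^78 ≡ 625
225^104 ≡ 527
225^156 ≡ 1
So ord_626(225) = 156.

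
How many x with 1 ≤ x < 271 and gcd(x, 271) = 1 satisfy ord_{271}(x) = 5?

φ(271) = 271 − 1 = 270 = 2 · 3^3 · 5.
(Z/271Z)^× is cyclic (|G| = 270); a cyclic group of order m has exactly φ(d) elements of each order d | m, and none otherwise.
5 | 270, and φ(5) = 5 − 1 = 4.

4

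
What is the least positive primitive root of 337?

φ(337) = 337 − 1 = 336 = 2^4 · 3 · 7.
Test candidates g = 2, 3, … against the prime factors q ∈ {2, 3, 7} of φ(337): g is a generator iff g^(336/q) ≢ 1 for every such q.
g = 2: 2^168 ≡ 1 — hits 1, so not a primitive root.
g = 3: 3^168 ≡ 1 — hits 1, so not a primitive root.
g = 4: 4^168 ≡ 1 — hits 1, so not a primitive root.
g = 5: 5^168 ≡ 336; 5^112 ≡ 1 — hits 1, so not a primitive root.
g = 6: 6^168 ≡ 1 — hits 1, so not a primitive root.
g = 7: 7^168 ≡ 1 — hits 1, so not a primitive root.
g = 8: 8^168 ≡ 1 — hits 1, so not a primitive root.
g = 9: 9^168 ≡ 1 — hits 1, so not a primitive root.
g = 10: 10^168 ≡ 336; 10^112 ≡ 128; 10^48 ≡ 175 — none is 1, so 10 is a primitive root.
Hence the least primitive root of 337 is 10.

10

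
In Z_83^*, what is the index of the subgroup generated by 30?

2

Since 30 ∈ (Z/83Z)^×, its order divides φ(83) = 83 − 1 = 82 = 2 · 41.
Divisors of 82: 1, 2, 41, 82.
Test each divisor d:
30^1 ≡ 30 (mod 83)
30^2 ≡ 70 (mod 83)
30^41 ≡ 1 (mod 83) ✓
The order of 30 is 41, so the subgroup it generates has 41 elements.
The index is φ(83) / ord(30) = 82 / 41 = 2.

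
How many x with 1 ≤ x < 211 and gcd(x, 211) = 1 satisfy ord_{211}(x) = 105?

48

φ(211) = 211 − 1 = 210 = 2 · 3 · 5 · 7.
Since (Z/211Z)^× is cyclic of order 210, the number of elements of order d is φ(d) when d | 210 and 0 otherwise.
105 = 3 · 5 · 7 divides 210, and φ(105) = 48.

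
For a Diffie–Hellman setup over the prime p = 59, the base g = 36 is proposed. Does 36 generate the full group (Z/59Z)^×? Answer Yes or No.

No

φ(59) = 59 − 1 = 58 = 2 · 29.
Test 36^(58/q) mod 59 for each prime factor q of 58:
36^29 ≡ 1 (mod 59)  [q = 2: ≡ 1 ✗]
36^2 ≡ 57 (mod 59)  [q = 29: ≢ 1 ✓]
Since 36^29 ≡ 1, the order of 36 divides 29 < 58, so 36 is not a primitive root.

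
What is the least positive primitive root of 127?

3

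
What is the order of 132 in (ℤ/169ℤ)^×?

156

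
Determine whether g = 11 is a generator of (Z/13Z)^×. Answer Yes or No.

φ(13) = 13 − 1 = 12 = 2^2 · 3.
It suffices to check that the order of 11 is not a proper divisor of 12: compute 11^(12/q) for q ∈ {2, 3}.
11^6 ≡ 12 (mod 13)  [q = 2: ≢ 1 ✓]
11^4 ≡ 3 (mod 13)  [q = 3: ≢ 1 ✓]
All checks pass, so 11 has order 12 and is a primitive root modulo 13.

Yes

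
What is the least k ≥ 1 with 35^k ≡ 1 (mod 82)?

40

By Lagrange's theorem, ord_82(35) divides φ(82) = φ(2)·φ(41) = 1·40 = 40 = 2^3 · 5.
Divisors of 40: 1, 2, 4, 5, 8, 10, 20, 40.
Compute 35^d (mod 82) for the divisors d until we hit 1:
35^1 ≡ 35
35^2 ≡ 77
35^4 ≡ 25
35^5 ≡ 55
35^8 ≡ 51
35^10 ≡ 73
35^20 ≡ 81
35^40 ≡ 1
Therefore the multiplicative order of 35 modulo 82 is 40.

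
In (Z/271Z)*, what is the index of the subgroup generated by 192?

The order of 192 must divide φ(271) = 271 − 1 = 270 = 2 · 3^3 · 5.
Divisors of 270: 1, 2, 3, 5, 6, 9, 10, 15, 18, 27, 30, 45, 54, 90, 135, 270.
Test each divisor d:
192^1 ≡ 192 (mod 271)
192^2 ≡ 8 (mod 271)
192^3 ≡ 181 (mod 271)
192^5 ≡ 93 (mod 271)
192^6 ≡ 241 (mod 271)
192^9 ≡ 261 (mod 271)
192^10 ≡ 248 (mod 271)
192^15 ≡ 29 (mod 271)
192^18 ≡ 100 (mod 271)
192^27 ≡ 84 (mod 271)
192^30 ≡ 28 (mod 271)
192^45 ≡ 270 (mod 271)
192^54 ≡ 10 (mod 271)
192^90 ≡ 1 (mod 271) ✓
Thus |⟨192⟩| = ord(192) = 90.
[(Z/271Z)^× : ⟨192⟩] = 270/90 = 3.

3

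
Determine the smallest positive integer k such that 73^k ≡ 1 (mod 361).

171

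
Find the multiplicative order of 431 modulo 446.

By Lagrange's theorem, ord_446(431) divides φ(446) = φ(2)·φ(223) = 1·222 = 222 = 2 · 3 · 37.
Divisors of 222: 1, 2, 3, 6, 37, 74, 111, 222.
Evaluate successive powers at the divisors of 222:
431^1 ≡ 431 (mod 446)
431^2 ≡ 225 (mod 446)
431^3 ≡ 193 (mod 446)
431^6 ≡ 231 (mod 446)
431^37 ≡ 445 (mod 446)
431^74 ≡ 1 (mod 446) ✓
Therefore the multiplicative order of 431 modulo 446 is 74.

74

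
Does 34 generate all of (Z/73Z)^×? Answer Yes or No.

Yes

φ(73) = 73 − 1 = 72 = 2^3 · 3^2.
An element g generates (Z/73Z)^× iff g^(72/q) ≢ 1 (mod 73) for each prime q ∈ {2, 3}.
34^36 ≡ 72 (mod 73)  [q = 2: ≢ 1 ✓]
34^24 ≡ 64 (mod 73)  [q = 3: ≢ 1 ✓]
Every test exponent gives a nontrivial residue, hence 34 generates the full group.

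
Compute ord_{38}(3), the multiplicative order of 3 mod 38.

Since 3 ∈ (Z/38Z)^×, its order divides φ(38) = φ(2)·φ(19) = 1·18 = 18 = 2 · 3^2.
Divisors of 18: 1, 2, 3, 6, 9, 18.
Test each divisor d:
3^1 ≡ 3
3^2 ≡ 9
3^3 ≡ 27
3^6 ≡ 7
3^9 ≡ 37
3^18 ≡ 1
Therefore the multiplicative order of 3 modulo 38 is 18.

18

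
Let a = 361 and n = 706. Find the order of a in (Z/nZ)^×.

88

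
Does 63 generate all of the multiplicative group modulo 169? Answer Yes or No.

Yes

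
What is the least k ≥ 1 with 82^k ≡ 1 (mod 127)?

63

Since 82 ∈ (Z/127Z)^×, its order divides φ(127) = 127 − 1 = 126 = 2 · 3^2 · 7.
Divisors of 126: 1, 2, 3, 6, 7, 9, 14, 18, 21, 42, 63, 126.
Compute 82^d (mod 127) for the divisors d until we hit 1:
82^1 ≡ 82 (mod 127)
82^2 ≡ 120 (mod 127)
82^3 ≡ 61 (mod 127)
82^6 ≡ 38 (mod 127)
82^7 ≡ 68 (mod 127)
82^9 ≡ 32 (mod 127)
82^14 ≡ 52 (mod 127)
82^18 ≡ 8 (mod 127)
82^21 ≡ 107 (mod 127)
82^42 ≡ 19 (mod 127)
82^63 ≡ 1 (mod 127) ✓
So ord_127(82) = 63.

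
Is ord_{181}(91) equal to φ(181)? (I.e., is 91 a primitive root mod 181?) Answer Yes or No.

Yes

φ(181) = 181 − 1 = 180 = 2^2 · 3^2 · 5.
Test 91^(180/q) mod 181 for each prime factor q of 180:
91^90 ≡ 180 (mod 181)  [q = 2: ≢ 1 ✓]
91^60 ≡ 132 (mod 181)  [q = 3: ≢ 1 ✓]
91^36 ≡ 135 (mod 181)  [q = 5: ≢ 1 ✓]
All checks pass, so 91 has order 180 and is a primitive root modulo 181.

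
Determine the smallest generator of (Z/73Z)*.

φ(73) = 73 − 1 = 72 = 2^3 · 3^2.
g is a primitive root iff g^(72/q) ≢ 1 (mod 73) for each prime q ∈ {2, 3}.
g = 2: 2^36 ≡ 1 — hits 1, so not a primitive root.
g = 3: 3^36 ≡ 1 — hits 1, so not a primitive root.
g = 4: 4^36 ≡ 1 — hits 1, so not a primitive root.
g = 5: 5^36 ≡ 72; 5^24 ≡ 8 — none is 1, so 5 is a primitive root.
So 5 is the smallest generator of (Z/73Z)^×.

5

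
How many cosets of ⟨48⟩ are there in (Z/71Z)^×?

10

ord(48) | φ(71) = 71 − 1 = 70 = 2 · 5 · 7.
Divisors of 70: 1, 2, 5, 7, 10, 14, 35, 70.
Check 48^d mod 71 for each divisor in increasing order:
48^1 ≡ 48
48^2 ≡ 32
48^5 ≡ 20
48^7 ≡ 1
The order of 48 is 7, so the subgroup it generates has 7 elements.
Index = |(Z/71Z)^×| / |⟨48⟩| = 70 / 7 = 10.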